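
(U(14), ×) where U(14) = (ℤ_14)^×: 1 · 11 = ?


Operation: multiplication mod 14
1 · 11 = (a × b) mod 14 with a = 1, b = 11

1 · 11 = 11


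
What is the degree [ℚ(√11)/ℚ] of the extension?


√11 has minimal polynomial x² - 11 (irreducible over ℚ since 11 is squarefree)

[ℚ(√11)/ℚ] = 2


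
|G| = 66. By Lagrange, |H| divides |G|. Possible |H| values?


Lagrange's theorem: |H| divides |G|
|G| = 66
Divisors of 66: 1, 2, 3, 6, 11, 22, 33, 66

Possible subgroup orders: {1, 2, 3, 6, 11, 22, 33, 66}


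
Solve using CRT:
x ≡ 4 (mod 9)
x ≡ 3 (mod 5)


m₁ = 9, m₂ = 5, gcd = 1, so CRT applies. M = m₁·m₂ = 45
Let M₁ = M/m₁ = 5, M₂ = M/m₂ = 9
Find y₁ ≡ M₁⁻¹ (mod m₁): 5⁻¹ ≡ 2 (mod 9)
Find y₂ ≡ M₂⁻¹ (mod m₂): 9⁻¹ ≡ 4 (mod 5)
x = a₁·M₁·y₁ + a₂·M₂·y₂ = 4·5·2 + 3·9·4 = 148
Reduce mod 45: x ≡ 13
Check: 13 mod 9 = 4 ✓, 13 mod 5 = 3 ✓

x ≡ 13 (mod 45)


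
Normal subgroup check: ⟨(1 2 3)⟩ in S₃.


H = ⟨(1 2 3)⟩ in S₃
⟨(1 2 3)⟩ has order 3 and index 2 in S₃; index-2 subgroups are normal

Yes, normal subgroup


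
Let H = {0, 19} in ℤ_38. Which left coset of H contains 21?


21 + H = {21 + h (mod 38) : h ∈ H}
21+0=21, 21+19=2
21 + H = {2, 21} = 2 + H

21 + H = {2, 21}


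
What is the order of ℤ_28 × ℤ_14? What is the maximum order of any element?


|ℤ_28 × ℤ_14| = 28 × 14 = 392
Max element order = lcm(28,14) = 28
Cyclic? No (gcd=14)

|ℤ_28×ℤ_14| = 392, max element order = 28


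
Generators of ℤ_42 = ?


g generates ℤ_n iff gcd(g,n) = 1
Prime factors of 42: 2, 3, 7
Generators are g ∈ {1,...,41} not divisible by any of these primes.
Generators: {1, 5, 11, 13, 17, 19, 23, 25, 29, 31, 37, 41}
Number of generators = φ(42) = 12

Generators of ℤ_42 = {1, 5, 11, 13, 17, 19, 23, 25, 29, 31, 37, 41}


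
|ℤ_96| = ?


ℤ_n has n elements.

|ℤ_96| = 96


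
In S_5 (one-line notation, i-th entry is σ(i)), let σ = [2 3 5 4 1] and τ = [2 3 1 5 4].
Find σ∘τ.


σ∘τ: apply τ first, then σ
1 →τ 2 →σ 3
2 →τ 3 →σ 5
3 →τ 1 →σ 2
4 →τ 5 →σ 1
5 →τ 4 →σ 4

σ∘τ = [3 5 2 1 4]


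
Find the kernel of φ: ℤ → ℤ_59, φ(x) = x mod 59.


Kernel = preimage of identity
ker(φ) = {x ∈ ℤ : x ≡ 0 (mod 59)} = 59ℤ = {0, ±59, ±118, ...}

ker(φ) = 59ℤ


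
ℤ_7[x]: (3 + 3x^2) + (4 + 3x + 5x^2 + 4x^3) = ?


Add coefficients mod 7:
x^0: 3 + 4 = 0 (mod 7)
x^1: 0 + 3 = 3 (mod 7)
x^2: 3 + 5 = 1 (mod 7)
x^3: 0 + 4 = 4 (mod 7)
Result: 3x + x^2 + 4x^3

f + g = 3x + x^2 + 4x^3


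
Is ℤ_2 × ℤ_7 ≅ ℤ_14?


Comparing ℤ_2 × ℤ_7 and ℤ_14:
gcd(2,7) = 1, so ℤ_2 × ℤ_7 ≅ ℤ_14 (CRT)

Yes, ℤ_2 × ℤ_7 ≅ ℤ_14


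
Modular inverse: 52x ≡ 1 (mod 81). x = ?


Use the extended Euclidean algorithm to write 1 = 52·s + 81·t; then s mod 81 is the inverse.
Euclidean algorithm:
  52 = 0·81 + 52
  81 = 1·52 + 29
  52 = 1·29 + 23
  29 = 1·23 + 6
  23 = 3·6 + 5
  6 = 1·5 + 1
  5 = 5·1 + 0
gcd(52,81) = 1
Back-substitution gives: 52·(-14) + 81·(9) = 1
So 52⁻¹ ≡ -14 ≡ 67 (mod 81)
Check: 52 × 67 = 3484 ≡ 1 (mod 81) ✓

52⁻¹ ≡ 67 (mod 81)


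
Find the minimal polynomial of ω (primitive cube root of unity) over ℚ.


ω satisfies x² + x + 1 = 0 (the cyclotomic polynomial Φ₃)

Minimal polynomial: x² + x + 1


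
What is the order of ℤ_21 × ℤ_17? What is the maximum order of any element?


|ℤ_21 × ℤ_17| = 21 × 17 = 357
Max element order = lcm(21,17) = 357
Cyclic? Yes (gcd=1)

|ℤ_21×ℤ_17| = 357, max element order = 357


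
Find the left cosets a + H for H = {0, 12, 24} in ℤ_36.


H = {0, 12, 24}, |H| = 3
Number of cosets = |G|/|H| = 36/3 = 12
0 + H = {0, 12, 24}
1 + H = {1, 13, 25}
2 + H = {2, 14, 26}
3 + H = {3, 15, 27}
4 + H = {4, 16, 28}
5 + H = {5, 17, 29}
6 + H = {6, 18, 30}
7 + H = {7, 19, 31}
8 + H = {8, 20, 32}
9 + H = {9, 21, 33}
10 + H = {10, 22, 34}
11 + H = {11, 23, 35}

Cosets: 0+H={0,12,24}; 1+H={1,13,25}; 2+H={2,14,26}; 3+H={3,15,27}; 4+H={4,16,28}; 5+H={5,17,29}; 6+H={6,18,30}; 7+H={7,19,31}; 8+H={8,20,32}; 9+H={9,21,33}; 10+H={10,22,34}; 11+H={11,23,35}


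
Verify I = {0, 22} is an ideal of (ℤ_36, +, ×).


Check ideal conditions for I = {0, 22} in ℤ_36:
(1) I is an additive subgroup? No
(2) For r ∈ ℤ_36 and a ∈ I: r·a ∈ I? No  [counterexample: r=2, a=22, r·a mod 36 = 8 ∉ I]

No, I is not an ideal of ℤ_36


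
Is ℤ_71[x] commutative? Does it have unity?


ℤ_71 is a field (n prime), so ℤ_71[x] is a commutative integral domain with unity
Commutative: Yes
Integral domain: Yes
Has unity: Yes

ℤ_71[x]: Commutative=Yes, Unity=Yes


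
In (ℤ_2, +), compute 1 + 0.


Operation: addition mod 2
1 + 0 = (a + b) mod 2 with a = 1, b = 0

1 + 0 = 1


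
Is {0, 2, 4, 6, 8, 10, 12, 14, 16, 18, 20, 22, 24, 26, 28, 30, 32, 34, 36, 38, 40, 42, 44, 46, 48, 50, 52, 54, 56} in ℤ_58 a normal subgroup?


H = {0, 2, 4, 6, 8, 10, 12, 14, 16, 18, 20, 22, 24, 26, 28, 30, 32, 34, 36, 38, 40, 42, 44, 46, 48, 50, 52, 54, 56} in ℤ_58
ℤ_58 is abelian; every subgroup of an abelian group is normal

Yes, normal subgroup


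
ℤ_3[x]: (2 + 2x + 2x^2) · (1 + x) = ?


Expand and collect like terms; reduce coefficients mod 3:
x^0: 2·1 = 2 ≡ 2 (mod 3)
x^1: 2·1 + 2·1 = 4 ≡ 1 (mod 3)
x^2: 2·1 + 2·1 = 4 ≡ 1 (mod 3)
x^3: 2·1 = 2 ≡ 2 (mod 3)
Result: 2 + x + x^2 + 2x^3

f · g = 2 + x + x^2 + 2x^3


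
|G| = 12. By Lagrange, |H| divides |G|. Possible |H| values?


Lagrange's theorem: |H| divides |G|
|G| = 12
Divisors of 12: 1, 2, 3, 4, 6, 12

Possible subgroup orders: {1, 2, 3, 4, 6, 12}


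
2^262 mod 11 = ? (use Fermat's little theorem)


Fermat's little theorem: if p is prime and gcd(a,p)=1, then a^(p-1) ≡ 1 (mod p)
p = 11 is prime, gcd(2,11) = 1
Reduce exponent: 262 mod 10 = 2
So 2^262 ≡ 2^2 (mod 11)
2^2 mod 11 = 4

2^262 ≡ 4 (mod 11)


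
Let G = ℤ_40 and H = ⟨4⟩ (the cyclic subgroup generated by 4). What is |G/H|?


|⟨4⟩| = n / gcd(4, 40) = 40 / 4 = 10
H is normal (ℤ_40 is abelian).
|G/H| = |G| / |H| = 40 / 10 = 4

|G/H| = 4


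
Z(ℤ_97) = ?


Z(G) = {g ∈ G | gx = xg for all x ∈ G}
ℤ_97 is abelian, so Z(G) = G

Z(ℤ_97) = ℤ_97


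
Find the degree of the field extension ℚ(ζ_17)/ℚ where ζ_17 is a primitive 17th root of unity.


[ℚ(ζ_n):ℚ] = deg Φ_n(x) = φ(n). Here φ(17) = 16

[ℚ(ζ_17)/ℚ where ζ_17 is a primitive 17th root of unity] = 16


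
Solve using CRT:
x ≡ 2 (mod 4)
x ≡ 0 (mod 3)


m₁ = 4, m₂ = 3, gcd = 1, so CRT applies. M = m₁·m₂ = 12
Let M₁ = M/m₁ = 3, M₂ = M/m₂ = 4
Find y₁ ≡ M₁⁻¹ (mod m₁): 3⁻¹ ≡ 3 (mod 4)
Find y₂ ≡ M₂⁻¹ (mod m₂): 4⁻¹ ≡ 1 (mod 3)
x = a₁·M₁·y₁ + a₂·M₂·y₂ = 2·3·3 + 0·4·1 = 18
Reduce mod 12: x ≡ 6
Check: 6 mod 4 = 2 ✓, 6 mod 3 = 0 ✓

x ≡ 6 (mod 12)


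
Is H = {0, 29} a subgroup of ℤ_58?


Subgroup test for H = {0, 29} in (ℤ_58, +):
(1) 0 ∈ H? Yes
(2) Closure: for all a,b ∈ H, (a+b) mod 58 ∈ H? Yes
(3) Inverses: for all a ∈ H, -a mod 58 ∈ H? Yes

Yes, H is a subgroup of ℤ_58


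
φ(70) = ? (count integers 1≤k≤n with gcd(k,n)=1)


Factor n: 70 = 2 × 5 × 7
φ(n) = n · ∏(1 - 1/p) over distinct primes p | n
φ(70) = 70 · (1 - 1/2) · (1 - 1/5) · (1 - 1/7) = 24

φ(70) = 24


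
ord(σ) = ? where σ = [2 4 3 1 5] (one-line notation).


Cycle decomposition: (1 2 4)
Cycle lengths: 3
Order = lcm(3) = 3

ord(σ) = 3


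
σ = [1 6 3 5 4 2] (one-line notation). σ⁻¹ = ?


To find σ⁻¹, swap domain and range:
σ(1) = 1 → σ⁻¹(1) = 1
σ(2) = 6 → σ⁻¹(6) = 2
σ(3) = 3 → σ⁻¹(3) = 3
σ(4) = 5 → σ⁻¹(5) = 4
σ(5) = 4 → σ⁻¹(4) = 5
σ(6) = 2 → σ⁻¹(2) = 6

σ⁻¹ = [1 6 3 5 4 2]


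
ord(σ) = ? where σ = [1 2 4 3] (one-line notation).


Cycle decomposition: (3 4)
Cycle lengths: 2
Order = lcm(2) = 2

ord(σ) = 2


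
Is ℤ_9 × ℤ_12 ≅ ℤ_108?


Comparing ℤ_9 × ℤ_12 and ℤ_108:
gcd(9,12) = 3 ≠ 1. Max element order in ℤ_9×ℤ_12 is lcm(9,12) = 36 < 108, so it has no element of order 108

No, ℤ_9 × ℤ_12 ≇ ℤ_108


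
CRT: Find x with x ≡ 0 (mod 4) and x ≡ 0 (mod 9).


m₁ = 4, m₂ = 9, gcd = 1, so CRT applies. M = m₁·m₂ = 36
Let M₁ = M/m₁ = 9, M₂ = M/m₂ = 4
Find y₁ ≡ M₁⁻¹ (mod m₁): 9⁻¹ ≡ 1 (mod 4)
Find y₂ ≡ M₂⁻¹ (mod m₂): 4⁻¹ ≡ 7 (mod 9)
x = a₁·M₁·y₁ + a₂·M₂·y₂ = 0·9·1 + 0·4·7 = 0
Reduce mod 36: x ≡ 0
Check: 0 mod 4 = 0 ✓, 0 mod 9 = 0 ✓

x ≡ 0 (mod 36)


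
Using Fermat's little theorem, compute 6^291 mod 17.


Fermat's little theorem: if p is prime and gcd(a,p)=1, then a^(p-1) ≡ 1 (mod p)
p = 17 is prime, gcd(6,17) = 1
Reduce exponent: 291 mod 16 = 3
So 6^291 ≡ 6^3 (mod 17)
6^3 mod 17 = 12

6^291 ≡ 12 (mod 17)


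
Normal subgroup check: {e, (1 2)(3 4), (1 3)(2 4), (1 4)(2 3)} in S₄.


H = {e, (1 2)(3 4), (1 3)(2 4), (1 4)(2 3)} in S₄
This is the Klein four-group V₄; it is normal in S₄ (it is a union of conjugacy classes)

Yes, normal subgroup


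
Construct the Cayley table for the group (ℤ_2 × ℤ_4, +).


Elements: {(0,0), (0,1), (0,2), (0,3), (1,0), (1,1), (1,2), (1,3)}
Operation: componentwise addition mod (2, 4)
Entry (a, b) = ((a₁+b₁) mod 2, (a₂+b₂) mod 4)

Cayley table:
      | (0,0) | (0,1) | (0,2) | (0,3) | (1,0) | (1,1) | (1,2) | (1,3)
(0,0) | (0,0) | (0,1) | (0,2) | (0,3) | (1,0) | (1,1) | (1,2) | (1,3)
(0,1) | (0,1) | (0,2) | (0,3) | (0,0) | (1,1) | (1,2) | (1,3) | (1,0)
(0,2) | (0,2) | (0,3) | (0,0) | (0,1) | (1,2) | (1,3) | (1,0) | (1,1)
(0,3) | (0,3) | (0,0) | (0,1) | (0,2) | (1,3) | (1,0) | (1,1) | (1,2)
(1,0) | (1,0) | (1,1) | (1,2) | (1,3) | (0,0) | (0,1) | (0,2) | (0,3)
(1,1) | (1,1) | (1,2) | (1,3) | (1,0) | (0,1) | (0,2) | (0,3) | (0,0)
(1,2) | (1,2) | (1,3) | (1,0) | (1,1) | (0,2) | (0,3) | (0,0) | (0,1)
(1,3) | (1,3) | (1,0) | (1,1) | (1,2) | (0,3) | (0,0) | (0,1) | (0,2)


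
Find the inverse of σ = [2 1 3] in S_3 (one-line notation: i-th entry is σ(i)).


To find σ⁻¹, swap domain and range:
σ(1) = 2 → σ⁻¹(2) = 1
σ(2) = 1 → σ⁻¹(1) = 2
σ(3) = 3 → σ⁻¹(3) = 3

σ⁻¹ = [2 1 3]


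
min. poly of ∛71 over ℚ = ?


∛71 satisfies x³ - 71 = 0, irreducible over ℚ (no rational root; 71 is not a perfect cube)

Minimal polynomial: x³ - 71


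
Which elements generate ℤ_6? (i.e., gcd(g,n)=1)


g generates ℤ_n iff gcd(g,n) = 1
Checking each g ∈ {1,...,5}:
gcd(1,6) = 1
gcd(2,6) = 2
gcd(3,6) = 3
gcd(4,6) = 2
gcd(5,6) = 1
Generators: {1, 5}
Number of generators = φ(6) = 2

Generators of ℤ_6 = {1, 5}


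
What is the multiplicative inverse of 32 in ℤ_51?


Use the extended Euclidean algorithm to write 1 = 32·s + 51·t; then s mod 51 is the inverse.
Euclidean algorithm:
  32 = 0·51 + 32
  51 = 1·32 + 19
  32 = 1·19 + 13
  19 = 1·13 + 6
  13 = 2·6 + 1
  6 = 6·1 + 0
gcd(32,51) = 1
Back-substitution gives: 32·(8) + 51·(-5) = 1
So 32⁻¹ ≡ 8 ≡ 8 (mod 51)
Check: 32 × 8 = 256 ≡ 1 (mod 51) ✓

32⁻¹ ≡ 8 (mod 51)


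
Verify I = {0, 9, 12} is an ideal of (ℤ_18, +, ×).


Check ideal conditions for I = {0, 9, 12} in ℤ_18:
(1) I is an additive subgroup? No
(2) For r ∈ ℤ_18 and a ∈ I: r·a ∈ I? No  [counterexample: r=2, a=12, r·a mod 18 = 6 ∉ I]

No, I is not an ideal of ℤ_18


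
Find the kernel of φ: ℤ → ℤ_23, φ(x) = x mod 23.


Kernel = preimage of identity
ker(φ) = {x ∈ ℤ : x ≡ 0 (mod 23)} = 23ℤ = {0, ±23, ±46, ...}

ker(φ) = 23ℤ


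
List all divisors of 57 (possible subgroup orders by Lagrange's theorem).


Lagrange's theorem: |H| divides |G|
|G| = 57
Divisors of 57: 1, 3, 19, 57

Possible subgroup orders: {1, 3, 19, 57}


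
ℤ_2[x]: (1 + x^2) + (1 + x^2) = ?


Add coefficients mod 2:
x^0: 1 + 1 = 0 (mod 2)
x^1: 0 + 0 = 0 (mod 2)
x^2: 1 + 1 = 0 (mod 2)
Result: 0

f + g = 0


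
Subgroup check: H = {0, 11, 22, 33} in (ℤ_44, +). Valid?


Subgroup test for H = {0, 11, 22, 33} in (ℤ_44, +):
(1) 0 ∈ H? Yes
(2) Closure: for all a,b ∈ H, (a+b) mod 44 ∈ H? Yes
(3) Inverses: for all a ∈ H, -a mod 44 ∈ H? Yes

Yes, H is a subgroup of ℤ_44


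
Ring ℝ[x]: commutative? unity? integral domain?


Polynomial ring over ℝ (an integral domain) is a commutative integral domain with unity 1
Commutative: Yes
Integral domain: Yes
Has unity: Yes

ℝ[x]: Commutative=Yes, Unity=Yes


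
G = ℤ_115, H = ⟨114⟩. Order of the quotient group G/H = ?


|⟨114⟩| = n / gcd(114, 115) = 115 / 1 = 115
H is normal (ℤ_115 is abelian).
|G/H| = |G| / |H| = 115 / 115 = 1

|G/H| = 1


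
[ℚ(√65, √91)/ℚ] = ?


[ℚ(√65,√91):ℚ] = [ℚ(√65,√91):ℚ(√65)]·[ℚ(√65):ℚ] = 2·2 = 4

[ℚ(√65, √91)/ℚ] = 4


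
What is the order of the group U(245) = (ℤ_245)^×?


U(n) is the group of units mod n; |U(n)| = φ(n)
|U(245)| = φ(245) = 168

|U(245) = (ℤ_245)^×| = 168


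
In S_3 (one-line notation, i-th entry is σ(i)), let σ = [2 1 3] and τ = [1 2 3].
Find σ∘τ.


σ∘τ: apply τ first, then σ
1 →τ 1 →σ 2
2 →τ 2 →σ 1
3 →τ 3 →σ 3

σ∘τ = [2 1 3]


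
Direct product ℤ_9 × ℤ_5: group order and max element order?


|ℤ_9 × ℤ_5| = 9 × 5 = 45
Max element order = lcm(9,5) = 45
Cyclic? Yes (gcd=1)

|ℤ_9×ℤ_5| = 45, max element order = 45


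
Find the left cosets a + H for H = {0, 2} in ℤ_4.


H = {0, 2}, |H| = 2
Number of cosets = |G|/|H| = 4/2 = 2
0 + H = {0, 2}
1 + H = {1, 3}

Cosets: 0+H={0,2}; 1+H={1,3}


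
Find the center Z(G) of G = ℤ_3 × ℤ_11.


Z(G) = {g ∈ G | gx = xg for all x ∈ G}
Direct product of abelian groups is abelian, so Z(G) = G

Z(ℤ_3 × ℤ_11) = ℤ_3 × ℤ_11


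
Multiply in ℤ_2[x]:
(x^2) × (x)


Expand and collect like terms; reduce coefficients mod 2:
x^0: 0·0 = 0 ≡ 0 (mod 2)
x^1: 0·1 + 0·0 = 0 ≡ 0 (mod 2)
x^2: 0·1 + 1·0 = 0 ≡ 0 (mod 2)
x^3: 1·1 = 1 ≡ 1 (mod 2)
Result: x^3

f · g = x^3


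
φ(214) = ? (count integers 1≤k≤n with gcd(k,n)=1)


Factor n: 214 = 2 × 107
φ(n) = n · ∏(1 - 1/p) over distinct primes p | n
φ(214) = 214 · (1 - 1/2) · (1 - 1/107) = 106

φ(214) = 106


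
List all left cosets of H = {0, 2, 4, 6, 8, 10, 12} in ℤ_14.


H = {0, 2, 4, 6, 8, 10, 12}, |H| = 7
Number of cosets = |G|/|H| = 14/7 = 2
0 + H = {0, 2, 4, 6, 8, 10, 12}
1 + H = {1, 3, 5, 7, 9, 11, 13}

Cosets: 0+H={0,2,4,6,8,10,12}; 1+H={1,3,5,7,9,11,13}


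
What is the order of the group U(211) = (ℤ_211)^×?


U(n) is the group of units mod n; |U(n)| = φ(n)
|U(211)| = φ(211) = 210

|U(211) = (ℤ_211)^×| = 210


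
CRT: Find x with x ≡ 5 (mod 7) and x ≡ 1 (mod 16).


m₁ = 7, m₂ = 16, gcd = 1, so CRT applies. M = m₁·m₂ = 112
Let M₁ = M/m₁ = 16, M₂ = M/m₂ = 7
Find y₁ ≡ M₁⁻¹ (mod m₁): 16⁻¹ ≡ 4 (mod 7)
Find y₂ ≡ M₂⁻¹ (mod m₂): 7⁻¹ ≡ 7 (mod 16)
x = a₁·M₁·y₁ + a₂·M₂·y₂ = 5·16·4 + 1·7·7 = 369
Reduce mod 112: x ≡ 33
Check: 33 mod 7 = 5 ✓, 33 mod 16 = 1 ✓

x ≡ 33 (mod 112)


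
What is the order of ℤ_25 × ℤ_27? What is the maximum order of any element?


|ℤ_25 × ℤ_27| = 25 × 27 = 675
Max element order = lcm(25,27) = 675
Cyclic? Yes (gcd=1)

|ℤ_25×ℤ_27| = 675, max element order = 675


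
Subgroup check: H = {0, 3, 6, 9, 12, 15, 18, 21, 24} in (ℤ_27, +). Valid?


Subgroup test for H = {0, 3, 6, 9, 12, 15, 18, 21, 24} in (ℤ_27, +):
(1) 0 ∈ H? Yes
(2) Closure: for all a,b ∈ H, (a+b) mod 27 ∈ H? Yes
(3) Inverses: for all a ∈ H, -a mod 27 ∈ H? Yes

Yes, H is a subgroup of ℤ_27


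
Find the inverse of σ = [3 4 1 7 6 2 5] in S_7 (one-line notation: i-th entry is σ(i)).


To find σ⁻¹, swap domain and range:
σ(1) = 3 → σ⁻¹(3) = 1
σ(2) = 4 → σ⁻¹(4) = 2
σ(3) = 1 → σ⁻¹(1) = 3
σ(4) = 7 → σ⁻¹(7) = 4
σ(5) = 6 → σ⁻¹(6) = 5
σ(6) = 2 → σ⁻¹(2) = 6
σ(7) = 5 → σ⁻¹(5) = 7

σ⁻¹ = [3 6 1 2 7 5 4]


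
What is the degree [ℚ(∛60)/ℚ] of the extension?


∛60 has minimal polynomial x³ - 60 (irreducible over ℚ since 60 is not a perfect cube)

[ℚ(∛60)/ℚ] = 3


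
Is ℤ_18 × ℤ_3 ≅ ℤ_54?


Comparing ℤ_18 × ℤ_3 and ℤ_54:
gcd(18,3) = 3 ≠ 1. Max element order in ℤ_18×ℤ_3 is lcm(18,3) = 18 < 54, so it has no element of order 54

No, ℤ_18 × ℤ_3 ≇ ℤ_54


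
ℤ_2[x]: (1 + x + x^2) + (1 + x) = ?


Add coefficients mod 2:
x^0: 1 + 1 = 0 (mod 2)
x^1: 1 + 1 = 0 (mod 2)
x^2: 1 + 0 = 1 (mod 2)
Result: x^2

f + g = x^2


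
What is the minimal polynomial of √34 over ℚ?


√34 satisfies x² - 34 = 0, irreducible over ℚ since 34 is squarefree

Minimal polynomial: x² - 34


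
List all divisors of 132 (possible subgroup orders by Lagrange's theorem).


Lagrange's theorem: |H| divides |G|
|G| = 132
Divisors of 132: 1, 2, 3, 4, 6, 11, 12, 22, 33, 44, 66, 132

Possible subgroup orders: {1, 2, 3, 4, 6, 11, 12, 22, 33, 44, 66, 132}


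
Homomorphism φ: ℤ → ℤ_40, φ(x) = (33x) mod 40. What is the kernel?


Kernel = preimage of identity
ker(φ) = {x ∈ ℤ : 33x ≡ 0 (mod 40)}. gcd(33,40) = 1, so 33x ≡ 0 (mod 40) ⟺ x ≡ 0 (mod 40/1 = 40). Hence ker(φ) = 40ℤ

ker(φ) = 40ℤ


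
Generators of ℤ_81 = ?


g generates ℤ_n iff gcd(g,n) = 1
Prime factors of 81: 3
Generators are g ∈ {1,...,80} not divisible by any of these primes.
Generators: {1, 2, 4, 5, 7, 8, 10, 11, 13, 14, 16, 17, 19, 20, 22, 23, 25, 26, 28, 29, 31, 32, 34, 35, 37, 38, 40, 41, 43, 44, 46, 47, 49, 50, 52, 53, 55, 56, 58, 59, 61, 62, 64, 65, 67, 68, 70, 71, 73, 74, 76, 77, 79, 80}
Number of generators = φ(81) = 54

Generators of ℤ_81 = {1, 2, 4, 5, 7, 8, 10, 11, 13, 14, 16, 17, 19, 20, 22, 23, 25, 26, 28, 29, 31, 32, 34, 35, 37, 38, 40, 41, 43, 44, 46, 47, 49, 50, 52, 53, 55, 56, 58, 59, 61, 62, 64, 65, 67, 68, 70, 71, 73, 74, 76, 77, 79, 80}


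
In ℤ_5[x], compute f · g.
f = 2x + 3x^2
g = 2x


Expand and collect like terms; reduce coefficients mod 5:
x^0: 0·0 = 0 ≡ 0 (mod 5)
x^1: 0·2 + 2·0 = 0 ≡ 0 (mod 5)
x^2: 2·2 + 3·0 = 4 ≡ 4 (mod 5)
x^3: 3·2 = 6 ≡ 1 (mod 5)
Result: 4x^2 + x^3

f · g = 4x^2 + x^3


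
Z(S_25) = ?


Z(G) = {g ∈ G | gx = xg for all x ∈ G}
S_n is non-abelian for n ≥ 3; Z(S_25) is trivial

Z(S_25) = {e}


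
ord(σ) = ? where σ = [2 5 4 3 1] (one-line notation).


Cycle decomposition: (1 2 5) (3 4)
Cycle lengths: 3, 2
Order = lcm(3, 2) = 6

ord(σ) = 6


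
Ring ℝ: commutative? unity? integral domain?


ℝ is a field: commutative, has unity, every nonzero element is a unit (hence an integral domain)
Commutative: Yes
Integral domain: Yes
Has unity: Yes

ℝ: Commutative=Yes, Unity=Yes


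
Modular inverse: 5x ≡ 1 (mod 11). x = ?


Use the extended Euclidean algorithm to write 1 = 5·s + 11·t; then s mod 11 is the inverse.
Euclidean algorithm:
  5 = 0·11 + 5
  11 = 2·5 + 1
  5 = 5·1 + 0
gcd(5,11) = 1
Back-substitution gives: 5·(-2) + 11·(1) = 1
So 5⁻¹ ≡ -2 ≡ 9 (mod 11)
Check: 5 × 9 = 45 ≡ 1 (mod 11) ✓

5⁻¹ ≡ 9 (mod 11)


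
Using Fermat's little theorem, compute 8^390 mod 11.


Fermat's little theorem: if p is prime and gcd(a,p)=1, then a^(p-1) ≡ 1 (mod p)
p = 11 is prime, gcd(8,11) = 1
Reduce exponent: 390 mod 10 = 0
So 8^390 ≡ 8^0 (mod 11)
8^0 = 1

8^390 ≡ 1 (mod 11)


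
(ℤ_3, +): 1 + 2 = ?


Operation: addition mod 3
1 + 2 = (a + b) mod 3 with a = 1, b = 2

1 + 2 = 0


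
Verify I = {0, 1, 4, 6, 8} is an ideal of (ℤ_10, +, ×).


Check ideal conditions for I = {0, 1, 4, 6, 8} in ℤ_10:
(1) I is an additive subgroup? No
(2) For r ∈ ℤ_10 and a ∈ I: r·a ∈ I? No  [counterexample: r=2, a=1, r·a mod 10 = 2 ∉ I]

No, I is not an ideal of ℤ_10


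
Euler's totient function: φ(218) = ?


Factor n: 218 = 2 × 109
φ(n) = n · ∏(1 - 1/p) over distinct primes p | n
φ(218) = 218 · (1 - 1/2) · (1 - 1/109) = 108

φ(218) = 108


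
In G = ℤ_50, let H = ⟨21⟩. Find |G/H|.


|⟨21⟩| = n / gcd(21, 50) = 50 / 1 = 50
H is normal (ℤ_50 is abelian).
|G/H| = |G| / |H| = 50 / 50 = 1

|G/H| = 1


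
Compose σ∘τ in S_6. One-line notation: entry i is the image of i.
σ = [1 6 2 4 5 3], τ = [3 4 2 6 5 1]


σ∘τ: apply τ first, then σ
1 →τ 3 →σ 2
2 →τ 4 →σ 4
3 →τ 2 →σ 6
4 →τ 6 →σ 3
5 →τ 5 →σ 5
6 →τ 1 →σ 1

σ∘τ = [2 4 6 3 5 1]


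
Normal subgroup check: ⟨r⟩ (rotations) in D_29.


H = ⟨r⟩ (rotations) in D_29
The rotation subgroup ⟨r⟩ has index 2 in D_29, so it is normal

Yes, normal subgroup


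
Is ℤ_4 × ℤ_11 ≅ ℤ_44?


Comparing ℤ_4 × ℤ_11 and ℤ_44:
gcd(4,11) = 1, so ℤ_4 × ℤ_11 ≅ ℤ_44 (CRT)

Yes, ℤ_4 × ℤ_11 ≅ ℤ_44


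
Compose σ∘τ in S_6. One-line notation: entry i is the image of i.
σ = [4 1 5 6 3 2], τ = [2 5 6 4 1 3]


σ∘τ: apply τ first, then σ
1 →τ 2 →σ 1
2 →τ 5 →σ 3
3 →τ 6 →σ 2
4 →τ 4 →σ 6
5 →τ 1 →σ 4
6 →τ 3 →σ 5

σ∘τ = [1 3 2 6 4 5]


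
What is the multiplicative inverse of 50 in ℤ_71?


Use the extended Euclidean algorithm to write 1 = 50·s + 71·t; then s mod 71 is the inverse.
Euclidean algorithm:
  50 = 0·71 + 50
  71 = 1·50 + 21
  50 = 2·21 + 8
  21 = 2·8 + 5
  8 = 1·5 + 3
  5 = 1·3 + 2
  3 = 1·2 + 1
  2 = 2·1 + 0
gcd(50,71) = 1
Back-substitution gives: 50·(27) + 71·(-19) = 1
So 50⁻¹ ≡ 27 ≡ 27 (mod 71)
Check: 50 × 27 = 1350 ≡ 1 (mod 71) ✓

50⁻¹ ≡ 27 (mod 71)


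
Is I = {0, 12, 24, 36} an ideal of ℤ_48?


Check ideal conditions for I = {0, 12, 24, 36} in ℤ_48:
(1) I is an additive subgroup? Yes
(2) For r ∈ ℤ_48 and a ∈ I: r·a ∈ I? Yes

Yes, I is an ideal of ℤ_48


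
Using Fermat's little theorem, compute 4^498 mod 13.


Fermat's little theorem: if p is prime and gcd(a,p)=1, then a^(p-1) ≡ 1 (mod p)
p = 13 is prime, gcd(4,13) = 1
Reduce exponent: 498 mod 12 = 6
So 4^498 ≡ 4^6 (mod 13)
4^6 mod 13 = 1

4^498 ≡ 1 (mod 13)


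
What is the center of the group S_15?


Z(G) = {g ∈ G | gx = xg for all x ∈ G}
S_n is non-abelian for n ≥ 3; Z(S_15) is trivial

Z(S_15) = {e}


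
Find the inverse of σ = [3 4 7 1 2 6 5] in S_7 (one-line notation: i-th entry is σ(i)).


To find σ⁻¹, swap domain and range:
σ(1) = 3 → σ⁻¹(3) = 1
σ(2) = 4 → σ⁻¹(4) = 2
σ(3) = 7 → σ⁻¹(7) = 3
σ(4) = 1 → σ⁻¹(1) = 4
σ(5) = 2 → σ⁻¹(2) = 5
σ(6) = 6 → σ⁻¹(6) = 6
σ(7) = 5 → σ⁻¹(5) = 7

σ⁻¹ = [4 5 1 2 7 6 3]


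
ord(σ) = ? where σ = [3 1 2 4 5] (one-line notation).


Cycle decomposition: (1 3 2)
Cycle lengths: 3
Order = lcm(3) = 3

ord(σ) = 3


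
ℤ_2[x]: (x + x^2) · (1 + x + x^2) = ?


Expand and collect like terms; reduce coefficients mod 2:
x^0: 0·1 = 0 ≡ 0 (mod 2)
x^1: 0·1 + 1·1 = 1 ≡ 1 (mod 2)
x^2: 0·1 + 1·1 + 1·1 = 2 ≡ 0 (mod 2)
x^3: 1·1 + 1·1 = 2 ≡ 0 (mod 2)
x^4: 1·1 = 1 ≡ 1 (mod 2)
Result: x + x^4

f · g = x + x^4


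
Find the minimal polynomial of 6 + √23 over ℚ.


Let α = 6 + √23. Then α - 6 = √23, so (α - 6)² = 23, giving α² - 12α + 13 = 0. Degree 2 and α ∉ ℚ, so this is the minimal polynomial.

Minimal polynomial: x² - 12x + 13


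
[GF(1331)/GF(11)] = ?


GF(1331) = GF(11^3), so the extension degree is 3

[GF(1331)/GF(11)] = 3


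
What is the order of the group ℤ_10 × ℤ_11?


|A × B| = |A| · |B|
|ℤ_10 × ℤ_11| = 10 × 11 = 110

|ℤ_10 × ℤ_11| = 110


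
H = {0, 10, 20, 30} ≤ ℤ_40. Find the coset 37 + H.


37 + H = {37 + h (mod 40) : h ∈ H}
37+0=37, 37+10=7, 37+20=17, 37+30=27
37 + H = {7, 17, 27, 37} = 7 + H

37 + H = {7, 17, 27, 37}


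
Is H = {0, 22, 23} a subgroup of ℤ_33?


Subgroup test for H = {0, 22, 23} in (ℤ_33, +):
(1) 0 ∈ H? Yes
(2) Closure: for all a,b ∈ H, (a+b) mod 33 ∈ H? No  [counterexample: 22 + 22 = 11 ∉ H]
(3) Inverses: for all a ∈ H, -a mod 33 ∈ H? No

No, H is not a subgroup of ℤ_33


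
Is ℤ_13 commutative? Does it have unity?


ℤ_13 is a commutative ring with unity 1; 13 is prime, so ℤ_13 is a field (hence an integral domain)
Commutative: Yes
Integral domain: Yes
Has unity: Yes

ℤ_13: Commutative=Yes, Unity=Yes


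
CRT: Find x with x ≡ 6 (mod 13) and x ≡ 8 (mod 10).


m₁ = 13, m₂ = 10, gcd = 1, so CRT applies. M = m₁·m₂ = 130
Let M₁ = M/m₁ = 10, M₂ = M/m₂ = 13
Find y₁ ≡ M₁⁻¹ (mod m₁): 10⁻¹ ≡ 4 (mod 13)
Find y₂ ≡ M₂⁻¹ (mod m₂): 13⁻¹ ≡ 7 (mod 10)
x = a₁·M₁·y₁ + a₂·M₂·y₂ = 6·10·4 + 8·13·7 = 968
Reduce mod 130: x ≡ 58
Check: 58 mod 13 = 6 ✓, 58 mod 10 = 8 ✓

x ≡ 58 (mod 130)


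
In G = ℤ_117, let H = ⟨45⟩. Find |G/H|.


|⟨45⟩| = n / gcd(45, 117) = 117 / 9 = 13
H is normal (ℤ_117 is abelian).
|G/H| = |G| / |H| = 117 / 13 = 9

|G/H| = 9


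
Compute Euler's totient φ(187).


Factor n: 187 = 11 × 17
φ(n) = n · ∏(1 - 1/p) over distinct primes p | n
φ(187) = 187 · (1 - 1/11) · (1 - 1/17) = 160

φ(187) = 160


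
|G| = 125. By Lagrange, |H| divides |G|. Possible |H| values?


Lagrange's theorem: |H| divides |G|
|G| = 125
Divisors of 125: 1, 5, 25, 125

Possible subgroup orders: {1, 5, 25, 125}


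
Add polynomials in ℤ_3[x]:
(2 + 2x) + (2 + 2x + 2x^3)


Add coefficients mod 3:
x^0: 2 + 2 = 1 (mod 3)
x^1: 2 + 2 = 1 (mod 3)
x^2: 0 + 0 = 0 (mod 3)
x^3: 0 + 2 = 2 (mod 3)
Result: 1 + x + 2x^3

f + g = 1 + x + 2x^3


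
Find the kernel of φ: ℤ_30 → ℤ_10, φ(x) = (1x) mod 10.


Kernel = preimage of identity
ker(φ) = {x ∈ ℤ_30 : 1x ≡ 0 (mod 10)}. Since 10 | 30, φ is well-defined. The kernel is the cyclic subgroup ⟨10⟩ of ℤ_30 (order 3), i.e. {0, 10, 20}

ker(φ) = {0, 10, 20}


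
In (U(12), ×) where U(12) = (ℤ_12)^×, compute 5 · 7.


Operation: multiplication mod 12
5 · 7 = (a × b) mod 12 with a = 5, b = 7

5 · 7 = 11


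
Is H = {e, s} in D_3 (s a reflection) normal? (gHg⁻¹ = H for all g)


H = {e, s} in D_3 (s a reflection)
r·s·r⁻¹ = sr⁻² ≠ s for n ≥ 3, so {e, s} is not closed under conjugation

No, not a normal subgroup


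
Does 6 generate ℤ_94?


g generates ℤ_n iff gcd(g, n) = 1
gcd(6, 94) = 2
Since gcd = 2 ≠ 1, ⟨6⟩ has order 47 < 94, so 6 is not a generator.

No, 6 does not generate ℤ_94


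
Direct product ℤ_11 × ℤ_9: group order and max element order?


|ℤ_11 × ℤ_9| = 11 × 9 = 99
Max element order = lcm(11,9) = 99
Cyclic? Yes (gcd=1)

|ℤ_11×ℤ_9| = 99, max element order = 99


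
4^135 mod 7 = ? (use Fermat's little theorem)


Fermat's little theorem: if p is prime and gcd(a,p)=1, then a^(p-1) ≡ 1 (mod p)
p = 7 is prime, gcd(4,7) = 1
Reduce exponent: 135 mod 6 = 3
So 4^135 ≡ 4^3 (mod 7)
4^3 mod 7 = 1

4^135 ≡ 1 (mod 7)


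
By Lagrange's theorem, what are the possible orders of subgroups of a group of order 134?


Lagrange's theorem: |H| divides |G|
|G| = 134
Divisors of 134: 1, 2, 67, 134

Possible subgroup orders: {1, 2, 67, 134}


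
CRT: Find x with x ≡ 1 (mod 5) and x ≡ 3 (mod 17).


m₁ = 5, m₂ = 17, gcd = 1, so CRT applies. M = m₁·m₂ = 85
Let M₁ = M/m₁ = 17, M₂ = M/m₂ = 5
Find y₁ ≡ M₁⁻¹ (mod m₁): 17⁻¹ ≡ 3 (mod 5)
Find y₂ ≡ M₂⁻¹ (mod m₂): 5⁻¹ ≡ 7 (mod 17)
x = a₁·M₁·y₁ + a₂·M₂·y₂ = 1·17·3 + 3·5·7 = 156
Reduce mod 85: x ≡ 71
Check: 71 mod 5 = 1 ✓, 71 mod 17 = 3 ✓

x ≡ 71 (mod 85)


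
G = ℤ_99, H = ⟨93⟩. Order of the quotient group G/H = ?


|⟨93⟩| = n / gcd(93, 99) = 99 / 3 = 33
H is normal (ℤ_99 is abelian).
|G/H| = |G| / |H| = 99 / 33 = 3

|G/H| = 3


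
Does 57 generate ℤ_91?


g generates ℤ_n iff gcd(g, n) = 1
gcd(57, 91) = 1
Since gcd = 1, 57 is a generator.

Yes, 57 generates ℤ_91


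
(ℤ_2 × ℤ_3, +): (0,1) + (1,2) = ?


Operation: componentwise addition mod (2, 3)
(0,1) + (1,2) = ((a₁+b₁) mod 2, (a₂+b₂) mod 3) with a = (0,1), b = (1,2)

(0,1) + (1,2) = (1,0)


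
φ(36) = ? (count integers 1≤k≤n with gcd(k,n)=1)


Factor n: 36 = 2^2 × 3^2
φ(n) = n · ∏(1 - 1/p) over distinct primes p | n
φ(36) = 36 · (1 - 1/2) · (1 - 1/3) = 12

φ(36) = 12


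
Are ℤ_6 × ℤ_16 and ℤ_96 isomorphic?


Comparing ℤ_6 × ℤ_16 and ℤ_96:
gcd(6,16) = 2 ≠ 1. Max element order in ℤ_6×ℤ_16 is lcm(6,16) = 48 < 96, so it has no element of order 96

No, ℤ_6 × ℤ_16 ≇ ℤ_96


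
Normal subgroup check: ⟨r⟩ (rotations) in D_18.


H = ⟨r⟩ (rotations) in D_18
The rotation subgroup ⟨r⟩ has index 2 in D_18, so it is normal

Yes, normal subgroup


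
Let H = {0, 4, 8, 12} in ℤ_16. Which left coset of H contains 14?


14 + H = {14 + h (mod 16) : h ∈ H}
14+0=14, 14+4=2, 14+8=6, 14+12=10
14 + H = {2, 6, 10, 14} = 2 + H

14 + H = {2, 6, 10, 14}


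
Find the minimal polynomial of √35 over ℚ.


√35 satisfies x² - 35 = 0, irreducible over ℚ since 35 is squarefree

Minimal polynomial: x² - 35


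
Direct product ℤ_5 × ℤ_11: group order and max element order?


|ℤ_5 × ℤ_11| = 5 × 11 = 55
Max element order = lcm(5,11) = 55
Cyclic? Yes (gcd=1)

|ℤ_5×ℤ_11| = 55, max element order = 55


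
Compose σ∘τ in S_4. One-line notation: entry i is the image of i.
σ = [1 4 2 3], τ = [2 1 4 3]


σ∘τ: apply τ first, then σ
1 →τ 2 →σ 4
2 →τ 1 →σ 1
3 →τ 4 →σ 3
4 →τ 3 →σ 2

σ∘τ = [4 1 3 2]


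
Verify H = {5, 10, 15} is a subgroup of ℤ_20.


Subgroup test for H = {5, 10, 15} in (ℤ_20, +):
(1) 0 ∈ H? No
(2) Closure: for all a,b ∈ H, (a+b) mod 20 ∈ H? No  [counterexample: 5 + 15 = 0 ∉ H]
(3) Inverses: for all a ∈ H, -a mod 20 ∈ H? Yes

No, H is not a subgroup of ℤ_20


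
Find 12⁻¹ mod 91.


Use the extended Euclidean algorithm to write 1 = 12·s + 91·t; then s mod 91 is the inverse.
Euclidean algorithm:
  12 = 0·91 + 12
  91 = 7·12 + 7
  12 = 1·7 + 5
  7 = 1·5 + 2
  5 = 2·2 + 1
  2 = 2·1 + 0
gcd(12,91) = 1
Back-substitution gives: 12·(38) + 91·(-5) = 1
So 12⁻¹ ≡ 38 ≡ 38 (mod 91)
Check: 12 × 38 = 456 ≡ 1 (mod 91) ✓

12⁻¹ ≡ 38 (mod 91)


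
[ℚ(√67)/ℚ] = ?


√67 has minimal polynomial x² - 67 (irreducible over ℚ since 67 is squarefree)

[ℚ(√67)/ℚ] = 2


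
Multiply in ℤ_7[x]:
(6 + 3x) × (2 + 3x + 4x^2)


Expand and collect like terms; reduce coefficients mod 7:
x^0: 6·2 = 12 ≡ 5 (mod 7)
x^1: 6·3 + 3·2 = 24 ≡ 3 (mod 7)
x^2: 6·4 + 3·3 = 33 ≡ 5 (mod 7)
x^3: 3·4 = 12 ≡ 5 (mod 7)
Result: 5 + 3x + 5x^2 + 5x^3

f · g = 5 + 3x + 5x^2 + 5x^3


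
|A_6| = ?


|A_n| = n!/2 (even permutations)
|A_6| = 6!/2 = 720/2 = 360

|A_6| = 360


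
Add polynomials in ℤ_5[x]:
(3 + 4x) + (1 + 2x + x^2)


Add coefficients mod 5:
x^0: 3 + 1 = 4 (mod 5)
x^1: 4 + 2 = 1 (mod 5)
x^2: 0 + 1 = 1 (mod 5)
Result: 4 + x + x^2

f + g = 4 + x + x^2


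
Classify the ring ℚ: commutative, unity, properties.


ℚ is a field: commutative, has unity, every nonzero element is a unit (hence an integral domain)
Commutative: Yes
Integral domain: Yes
Has unity: Yes

ℚ: Commutative=Yes, Unity=Yes


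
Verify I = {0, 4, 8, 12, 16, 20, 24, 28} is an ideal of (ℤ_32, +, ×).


Check ideal conditions for I = {0, 4, 8, 12, 16, 20, 24, 28} in ℤ_32:
(1) I is an additive subgroup? Yes
(2) For r ∈ ℤ_32 and a ∈ I: r·a ∈ I? Yes

Yes, I is an ideal of ℤ_32


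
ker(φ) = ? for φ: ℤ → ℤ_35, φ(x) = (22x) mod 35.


Kernel = preimage of identity
ker(φ) = {x ∈ ℤ : 22x ≡ 0 (mod 35)}. gcd(22,35) = 1, so 22x ≡ 0 (mod 35) ⟺ x ≡ 0 (mod 35/1 = 35). Hence ker(φ) = 35ℤ

ker(φ) = 35ℤ


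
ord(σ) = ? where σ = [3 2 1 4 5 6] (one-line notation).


Cycle decomposition: (1 3)
Cycle lengths: 2
Order = lcm(2) = 2

ord(σ) = 2


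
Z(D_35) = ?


Z(G) = {g ∈ G | gx = xg for all x ∈ G}
For odd n, Z(D_n) = {e}: no nontrivial rotation commutes with all reflections

Z(D_35) = {e}


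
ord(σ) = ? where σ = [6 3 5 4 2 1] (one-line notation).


Cycle decomposition: (1 6) (2 3 5)
Cycle lengths: 2, 3
Order = lcm(2, 3) = 6

ord(σ) = 6


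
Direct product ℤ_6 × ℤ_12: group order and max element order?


|ℤ_6 × ℤ_12| = 6 × 12 = 72
Max element order = lcm(6,12) = 12
Cyclic? No (gcd=6)

|ℤ_6×ℤ_12| = 72, max element order = 12


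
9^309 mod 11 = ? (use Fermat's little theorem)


Fermat's little theorem: if p is prime and gcd(a,p)=1, then a^(p-1) ≡ 1 (mod p)
p = 11 is prime, gcd(9,11) = 1
Reduce exponent: 309 mod 10 = 9
So 9^309 ≡ 9^9 (mod 11)
9^9 mod 11 = 5

9^309 ≡ 5 (mod 11)


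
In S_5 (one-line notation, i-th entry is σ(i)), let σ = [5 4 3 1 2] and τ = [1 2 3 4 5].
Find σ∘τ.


σ∘τ: apply τ first, then σ
1 →τ 1 →σ 5
2 →τ 2 →σ 4
3 →τ 3 →σ 3
4 →τ 4 →σ 1
5 →τ 5 →σ 2

σ∘τ = [5 4 3 1 2]


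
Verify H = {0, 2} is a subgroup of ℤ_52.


Subgroup test for H = {0, 2} in (ℤ_52, +):
(1) 0 ∈ H? Yes
(2) Closure: for all a,b ∈ H, (a+b) mod 52 ∈ H? No  [counterexample: 2 + 2 = 4 ∉ H]
(3) Inverses: for all a ∈ H, -a mod 52 ∈ H? No

No, H is not a subgroup of ℤ_52


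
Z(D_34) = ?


Z(G) = {g ∈ G | gx = xg for all x ∈ G}
For even n, Z(D_n) = {e, r^(n/2)}: the 180° rotation r^17 commutes with every reflection and rotation

Z(D_34) = {e, r^17}


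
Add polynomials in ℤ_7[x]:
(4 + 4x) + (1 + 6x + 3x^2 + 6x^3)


Add coefficients mod 7:
x^0: 4 + 1 = 5 (mod 7)
x^1: 4 + 6 = 3 (mod 7)
x^2: 0 + 3 = 3 (mod 7)
x^3: 0 + 6 = 6 (mod 7)
Result: 5 + 3x + 3x^2 + 6x^3

f + g = 5 + 3x + 3x^2 + 6x^3


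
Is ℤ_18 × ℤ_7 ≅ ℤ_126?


Comparing ℤ_18 × ℤ_7 and ℤ_126:
gcd(18,7) = 1, so ℤ_18 × ℤ_7 ≅ ℤ_126 (CRT)

Yes, ℤ_18 × ℤ_7 ≅ ℤ_126


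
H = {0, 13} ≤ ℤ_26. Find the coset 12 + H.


12 + H = {12 + h (mod 26) : h ∈ H}
12+0=12, 12+13=25

12 + H = {12, 25}


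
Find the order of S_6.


|S_n| = n! (number of permutations of n symbols)
|S_6| = 6! = 720

|S_6| = 720


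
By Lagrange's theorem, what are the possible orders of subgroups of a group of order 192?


Lagrange's theorem: |H| divides |G|
|G| = 192
Divisors of 192: 1, 2, 3, 4, 6, 8, 12, 16, 24, 32, 48, 64, 96, 192

Possible subgroup orders: {1, 2, 3, 4, 6, 8, 12, 16, 24, 32, 48, 64, 96, 192}


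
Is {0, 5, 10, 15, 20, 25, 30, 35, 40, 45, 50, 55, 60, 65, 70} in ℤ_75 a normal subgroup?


H = {0, 5, 10, 15, 20, 25, 30, 35, 40, 45, 50, 55, 60, 65, 70} in ℤ_75
ℤ_75 is abelian; every subgroup of an abelian group is normal

Yes, normal subgroup


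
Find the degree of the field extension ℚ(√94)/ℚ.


√94 has minimal polynomial x² - 94 (irreducible over ℚ since 94 is squarefree)

[ℚ(√94)/ℚ] = 2


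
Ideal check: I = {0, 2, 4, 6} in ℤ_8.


Check ideal conditions for I = {0, 2, 4, 6} in ℤ_8:
(1) I is an additive subgroup? Yes
(2) For r ∈ ℤ_8 and a ∈ I: r·a ∈ I? Yes

Yes, I is an ideal of ℤ_8


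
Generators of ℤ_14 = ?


g generates ℤ_n iff gcd(g,n) = 1
Checking each g ∈ {1,...,13}:
gcd(1,14) = 1
gcd(2,14) = 2
gcd(3,14) = 1
gcd(4,14) = 2
gcd(5,14) = 1
gcd(6,14) = 2
gcd(7,14) = 7
gcd(8,14) = 2
gcd(9,14) = 1
gcd(10,14) = 2
gcd(11,14) = 1
gcd(12,14) = 2
gcd(13,14) = 1
Generators: {1, 3, 5, 9, 11, 13}
Number of generators = φ(14) = 6

Generators of ℤ_14 = {1, 3, 5, 9, 11, 13}


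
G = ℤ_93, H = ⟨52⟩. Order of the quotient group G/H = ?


|⟨52⟩| = n / gcd(52, 93) = 93 / 1 = 93
H is normal (ℤ_93 is abelian).
|G/H| = |G| / |H| = 93 / 93 = 1

|G/H| = 1


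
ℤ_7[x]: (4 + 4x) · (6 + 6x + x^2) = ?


Expand and collect like terms; reduce coefficients mod 7:
x^0: 4·6 = 24 ≡ 3 (mod 7)
x^1: 4·6 + 4·6 = 48 ≡ 6 (mod 7)
x^2: 4·1 + 4·6 = 28 ≡ 0 (mod 7)
x^3: 4·1 = 4 ≡ 4 (mod 7)
Result: 3 + 6x + 4x^3

f · g = 3 + 6x + 4x^3


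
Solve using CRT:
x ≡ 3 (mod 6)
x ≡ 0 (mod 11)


m₁ = 6, m₂ = 11, gcd = 1, so CRT applies. M = m₁·m₂ = 66
Let M₁ = M/m₁ = 11, M₂ = M/m₂ = 6
Find y₁ ≡ M₁⁻¹ (mod m₁): 11⁻¹ ≡ 5 (mod 6)
Find y₂ ≡ M₂⁻¹ (mod m₂): 6⁻¹ ≡ 2 (mod 11)
x = a₁·M₁·y₁ + a₂·M₂·y₂ = 3·11·5 + 0·6·2 = 165
Reduce mod 66: x ≡ 33
Check: 33 mod 6 = 3 ✓, 33 mod 11 = 0 ✓

x ≡ 33 (mod 66)


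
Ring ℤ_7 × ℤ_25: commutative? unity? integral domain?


Direct product ring; commutative with unity (1,1); but (1,0)·(0,1) = (0,0) gives zero divisors, so not an integral domain
Commutative: Yes
Integral domain: No
Has unity: Yes

ℤ_7 × ℤ_25: Commutative=Yes, Unity=Yes


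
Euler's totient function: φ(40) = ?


Factor n: 40 = 2^3 × 5
φ(n) = n · ∏(1 - 1/p) over distinct primes p | n
φ(40) = 40 · (1 - 1/2) · (1 - 1/5) = 16

φ(40) = 16


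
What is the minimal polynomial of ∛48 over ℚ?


∛48 satisfies x³ - 48 = 0, irreducible over ℚ (no rational root; 48 is not a perfect cube)

Minimal polynomial: x³ - 48


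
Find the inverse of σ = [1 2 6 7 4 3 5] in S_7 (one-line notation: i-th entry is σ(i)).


To find σ⁻¹, swap domain and range:
σ(1) = 1 → σ⁻¹(1) = 1
σ(2) = 2 → σ⁻¹(2) = 2
σ(3) = 6 → σ⁻¹(6) = 3
σ(4) = 7 → σ⁻¹(7) = 4
σ(5) = 4 → σ⁻¹(4) = 5
σ(6) = 3 → σ⁻¹(3) = 6
σ(7) = 5 → σ⁻¹(5) = 7

σ⁻¹ = [1 2 6 5 7 3 4]


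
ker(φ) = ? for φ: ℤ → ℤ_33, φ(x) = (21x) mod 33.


Kernel = preimage of identity
ker(φ) = {x ∈ ℤ : 21x ≡ 0 (mod 33)}. gcd(21,33) = 3, so 21x ≡ 0 (mod 33) ⟺ x ≡ 0 (mod 33/3 = 11). Hence ker(φ) = 11ℤ

ker(φ) = 11ℤ


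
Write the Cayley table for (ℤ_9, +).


Elements: {0, 1, 2, 3, 4, 5, 6, 7, 8}
Operation: addition mod 9
Entry (a, b) = (a + b) mod 9

Cayley table:
  | 0 | 1 | 2 | 3 | 4 | 5 | 6 | 7 | 8
0 | 0 | 1 | 2 | 3 | 4 | 5 | 6 | 7 | 8
1 | 1 | 2 | 3 | 4 | 5 | 6 | 7 | 8 | 0
2 | 2 | 3 | 4 | 5 | 6 | 7 | 8 | 0 | 1
3 | 3 | 4 | 5 | 6 | 7 | 8 | 0 | 1 | 2
4 | 4 | 5 | 6 | 7 | 8 | 0 | 1 | 2 | 3
5 | 5 | 6 | 7 | 8 | 0 | 1 | 2 | 3 | 4
6 | 6 | 7 | 8 | 0 | 1 | 2 | 3 | 4 | 5
7 | 7 | 8 | 0 | 1 | 2 | 3 | 4 | 5 | 6
8 | 8 | 0 | 1 | 2 | 3 | 4 | 5 | 6 | 7


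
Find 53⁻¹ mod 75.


Use the extended Euclidean algorithm to write 1 = 53·s + 75·t; then s mod 75 is the inverse.
Euclidean algorithm:
  53 = 0·75 + 53
  75 = 1·53 + 22
  53 = 2·22 + 9
  22 = 2·9 + 4
  9 = 2·4 + 1
  4 = 4·1 + 0
gcd(53,75) = 1
Back-substitution gives: 53·(17) + 75·(-12) = 1
So 53⁻¹ ≡ 17 ≡ 17 (mod 75)
Check: 53 × 17 = 901 ≡ 1 (mod 75) ✓

53⁻¹ ≡ 17 (mod 75)


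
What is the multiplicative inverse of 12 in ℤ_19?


Use the extended Euclidean algorithm to write 1 = 12·s + 19·t; then s mod 19 is the inverse.
Euclidean algorithm:
  12 = 0·19 + 12
  19 = 1·12 + 7
  12 = 1·7 + 5
  7 = 1·5 + 2
  5 = 2·2 + 1
  2 = 2·1 + 0
gcd(12,19) = 1
Back-substitution gives: 12·(8) + 19·(-5) = 1
So 12⁻¹ ≡ 8 ≡ 8 (mod 19)
Check: 12 × 8 = 96 ≡ 1 (mod 19) ✓

12⁻¹ ≡ 8 (mod 19)


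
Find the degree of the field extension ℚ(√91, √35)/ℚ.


[ℚ(√91,√35):ℚ] = [ℚ(√91,√35):ℚ(√91)]·[ℚ(√91):ℚ] = 2·2 = 4

[ℚ(√91, √35)/ℚ] = 4


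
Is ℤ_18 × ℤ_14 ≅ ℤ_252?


Comparing ℤ_18 × ℤ_14 and ℤ_252:
gcd(18,14) = 2 ≠ 1. Max element order in ℤ_18×ℤ_14 is lcm(18,14) = 126 < 252, so it has no element of order 252

No, ℤ_18 × ℤ_14 ≇ ℤ_252
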